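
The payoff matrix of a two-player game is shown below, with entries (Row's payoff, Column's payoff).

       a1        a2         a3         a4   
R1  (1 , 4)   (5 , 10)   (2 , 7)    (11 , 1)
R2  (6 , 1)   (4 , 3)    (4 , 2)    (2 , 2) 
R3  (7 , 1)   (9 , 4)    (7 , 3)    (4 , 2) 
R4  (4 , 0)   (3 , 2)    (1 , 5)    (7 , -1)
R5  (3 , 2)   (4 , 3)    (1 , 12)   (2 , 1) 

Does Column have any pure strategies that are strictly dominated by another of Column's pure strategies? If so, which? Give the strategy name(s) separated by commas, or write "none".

a1, a4

a2 strictly dominates a1 — R1: 10>4, R2: 3>1, R3: 4>1, R4: 2>0, R5: 3>2.
Nothing dominates a2: a1 at R1 (10>4); a3 at R1 (10>7); a4 at R1 (10>1).
Nothing dominates a3: a1 at R1 (7>4); a2 at R4 (5>2); a4 at R1 (7>1).
a4 is strictly dominated by a2 (R1: 10>1, R2: 3>2, R3: 4>2, R4: 2>-1, R5: 3>1).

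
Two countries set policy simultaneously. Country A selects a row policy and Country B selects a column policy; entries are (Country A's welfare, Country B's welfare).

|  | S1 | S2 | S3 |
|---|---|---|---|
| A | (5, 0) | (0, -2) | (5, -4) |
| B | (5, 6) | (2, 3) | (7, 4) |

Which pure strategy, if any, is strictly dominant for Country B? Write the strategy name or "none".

S1 vs S2: A: 0>-2, B: 6>3.
S1 vs S3: A: 0>-4, B: 6>4.
S1 strictly beats every other strategy against every opponent action, so it is strictly dominant.

S1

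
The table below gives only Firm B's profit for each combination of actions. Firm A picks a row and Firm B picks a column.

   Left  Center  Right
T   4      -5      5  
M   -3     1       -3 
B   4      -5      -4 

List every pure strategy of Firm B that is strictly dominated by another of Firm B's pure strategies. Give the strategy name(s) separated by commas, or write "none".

Left: no other strategy beats it everywhere (Center at T (4>-5); Right at M (-3=-3)).
Center is not dominated — it holds its own against Left at M (1>-3); Right at M (1>-3).
Right is not dominated — it holds its own against Left at T (5>4); Center at T (5>-5).

none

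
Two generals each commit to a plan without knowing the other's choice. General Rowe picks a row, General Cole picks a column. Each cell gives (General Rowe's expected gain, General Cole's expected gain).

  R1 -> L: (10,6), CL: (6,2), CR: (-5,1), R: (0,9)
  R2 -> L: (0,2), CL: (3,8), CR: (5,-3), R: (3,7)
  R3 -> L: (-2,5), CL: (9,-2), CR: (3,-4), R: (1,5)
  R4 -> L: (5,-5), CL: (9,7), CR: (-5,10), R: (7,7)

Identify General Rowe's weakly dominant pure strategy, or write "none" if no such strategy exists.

none

R1 fails to dominate R2 at CR (-5<5).
R2 fails to dominate R1 at L (0<10).
R3 fails to dominate R1 at L (-2<10).
R4 fails to dominate R1 at L (5<10).
No single strategy dominates all the others.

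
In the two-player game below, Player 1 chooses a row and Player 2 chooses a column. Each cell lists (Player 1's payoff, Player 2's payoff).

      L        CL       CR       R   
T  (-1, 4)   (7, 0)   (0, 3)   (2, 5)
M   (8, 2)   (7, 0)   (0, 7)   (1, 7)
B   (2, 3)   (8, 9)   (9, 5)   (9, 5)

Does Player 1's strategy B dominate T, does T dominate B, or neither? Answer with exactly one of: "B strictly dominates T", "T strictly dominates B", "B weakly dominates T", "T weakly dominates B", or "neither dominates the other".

B strictly dominates T

B's payoffs vs T's, by Player 2's action — L: 2>-1, CL: 8>7, CR: 9>0, R: 9>2.
Every comparison favours B, so B strictly dominates T.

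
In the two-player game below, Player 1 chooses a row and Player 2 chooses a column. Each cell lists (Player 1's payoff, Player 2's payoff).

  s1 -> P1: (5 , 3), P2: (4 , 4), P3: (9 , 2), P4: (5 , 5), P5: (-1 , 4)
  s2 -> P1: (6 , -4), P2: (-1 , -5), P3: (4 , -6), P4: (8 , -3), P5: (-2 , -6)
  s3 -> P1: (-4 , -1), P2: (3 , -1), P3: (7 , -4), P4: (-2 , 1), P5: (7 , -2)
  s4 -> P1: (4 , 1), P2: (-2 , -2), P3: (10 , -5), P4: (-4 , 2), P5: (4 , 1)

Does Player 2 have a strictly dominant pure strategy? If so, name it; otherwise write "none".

P4

P4 vs P1: s1: 5>3, s2: -3>-4, s3: 1>-1, s4: 2>1.
P4 vs P2: s1: 5>4, s2: -3>-5, s3: 1>-1, s4: 2>-2.
P4 vs P3: s1: 5>2, s2: -3>-6, s3: 1>-4, s4: 2>-5.
P4 vs P5: s1: 5>4, s2: -3>-6, s3: 1>-2, s4: 2>1.
P4 strictly beats every other strategy against every opponent action, so it is strictly dominant.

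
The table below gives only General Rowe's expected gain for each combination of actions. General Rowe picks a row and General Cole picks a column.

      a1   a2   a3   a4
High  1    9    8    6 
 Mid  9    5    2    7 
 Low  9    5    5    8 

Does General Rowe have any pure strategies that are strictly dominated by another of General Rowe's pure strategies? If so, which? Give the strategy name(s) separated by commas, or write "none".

none

Nothing dominates High: Mid at a2 (9>5); Low at a2 (9>5).
Mid is not dominated — it holds its own against High at a1 (9>1); Low at a1 (9=9).
Nothing dominates Low: High at a1 (9>1); Mid at a1 (9=9).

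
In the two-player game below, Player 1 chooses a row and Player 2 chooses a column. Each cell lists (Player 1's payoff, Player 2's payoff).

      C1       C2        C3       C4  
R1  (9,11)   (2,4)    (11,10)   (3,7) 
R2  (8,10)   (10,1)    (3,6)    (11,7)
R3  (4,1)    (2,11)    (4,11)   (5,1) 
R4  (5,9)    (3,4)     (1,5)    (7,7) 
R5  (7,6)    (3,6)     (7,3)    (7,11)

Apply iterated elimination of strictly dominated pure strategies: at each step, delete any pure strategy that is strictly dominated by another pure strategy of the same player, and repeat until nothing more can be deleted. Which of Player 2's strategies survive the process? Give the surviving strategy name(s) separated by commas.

C1

Player 1's strategy R3 is strictly dominated by R5 (C1: 7>4, C2: 3>2, C3: 7>4, C4: 7>5) and is removed.
Row R4 is eliminated: R2 beats it against every remaining column (C1: 8>5, C2: 10>3, C3: 3>1, C4: 11>7).
For Player 2, C4 strictly dominates C2 on the remaining rows (R1: 7>4, R2: 7>1, R5: 11>6); eliminate C2.
Column C3 is eliminated: C1 beats it against every remaining row (R1: 11>10, R2: 10>6, R5: 6>3).
Row R5 is eliminated: R2 beats it against every remaining column (C1: 8>7, C4: 11>7).
For Player 2, C1 strictly dominates C4 on the remaining rows (R1: 11>7, R2: 10>7); eliminate C4.
For Player 1, R1 strictly dominates R2 on the remaining columns (C1: 9>8); eliminate R2.
Among the remaining strategies, none is strictly dominated by another pure strategy of the same player, so the elimination stops.
Surviving strategies — Player 1: {R1}; Player 2: {C1}.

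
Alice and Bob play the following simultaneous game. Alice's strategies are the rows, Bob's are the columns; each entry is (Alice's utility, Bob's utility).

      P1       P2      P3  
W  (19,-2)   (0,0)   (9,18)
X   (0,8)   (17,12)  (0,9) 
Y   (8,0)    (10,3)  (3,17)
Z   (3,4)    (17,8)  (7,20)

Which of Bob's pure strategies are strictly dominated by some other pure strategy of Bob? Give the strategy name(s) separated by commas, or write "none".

P1

P1 is strictly dominated by P2 (W: 0>-2, X: 12>8, Y: 3>0, Z: 8>4).
P2 is not dominated — it holds its own against P1 at W (0>-2); P3 at X (12>9).
Nothing dominates P3: P1 at W (18>-2); P2 at W (18>0).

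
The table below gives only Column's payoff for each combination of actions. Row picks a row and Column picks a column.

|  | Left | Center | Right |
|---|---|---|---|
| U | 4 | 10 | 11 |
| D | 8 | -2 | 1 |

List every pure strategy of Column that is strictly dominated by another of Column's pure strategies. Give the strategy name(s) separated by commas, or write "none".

Left: no other strategy beats it everywhere (Center at D (8>-2); Right at D (8>1)).
Center: dominated, since Right does at least as well everywhere (U: 11>10, D: 1>-2).
Right is not dominated — it holds its own against Left at U (11>4); Center at U (11>10).

Center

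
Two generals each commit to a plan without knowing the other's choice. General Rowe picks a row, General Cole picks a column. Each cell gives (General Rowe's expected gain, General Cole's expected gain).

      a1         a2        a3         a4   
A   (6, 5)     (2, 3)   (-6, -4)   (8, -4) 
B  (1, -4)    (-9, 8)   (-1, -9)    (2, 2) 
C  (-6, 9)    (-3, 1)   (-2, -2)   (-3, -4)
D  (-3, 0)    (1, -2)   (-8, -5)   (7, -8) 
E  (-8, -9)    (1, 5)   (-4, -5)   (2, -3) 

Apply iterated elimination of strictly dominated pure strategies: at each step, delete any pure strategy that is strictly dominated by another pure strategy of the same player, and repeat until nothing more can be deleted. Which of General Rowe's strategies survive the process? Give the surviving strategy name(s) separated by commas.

General Rowe's strategy D is strictly dominated by A (a1: 6>-3, a2: 2>1, a3: -6>-8, a4: 8>7) and is removed.
For General Cole, a2 strictly dominates a3 on the remaining rows (A: 3>-4, B: 8>-9, C: 1>-2, E: 5>-5); eliminate a3.
For General Rowe, A strictly dominates B on the remaining columns (a1: 6>1, a2: 2>-9, a4: 8>2); eliminate B.
Row C is eliminated: A beats it against every remaining column (a1: 6>-6, a2: 2>-3, a4: 8>-3).
Row E is eliminated: A beats it against every remaining column (a1: 6>-8, a2: 2>1, a4: 8>2).
Column a2 is eliminated: a1 beats it against every remaining row (A: 5>3).
For General Cole, a1 strictly dominates a4 on the remaining rows (A: 5>-4); eliminate a4.
Among the remaining strategies, none is strictly dominated by another pure strategy of the same player, so the elimination stops.
Surviving strategies — General Rowe: {A}; General Cole: {a1}.

A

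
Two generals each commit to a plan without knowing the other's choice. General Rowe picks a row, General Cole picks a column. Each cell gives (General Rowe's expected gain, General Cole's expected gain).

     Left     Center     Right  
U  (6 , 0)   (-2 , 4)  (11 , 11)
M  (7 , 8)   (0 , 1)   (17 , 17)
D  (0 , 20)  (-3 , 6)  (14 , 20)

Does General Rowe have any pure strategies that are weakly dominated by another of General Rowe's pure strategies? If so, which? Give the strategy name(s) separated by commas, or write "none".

U, D

U is weakly dominated by M (Left: 7>6, Center: 0>-2, Right: 17>11).
Nothing dominates M: U at Left (7>6); D at Left (7>0).
D is weakly dominated by M (Left: 7>0, Center: 0>-3, Right: 17>14).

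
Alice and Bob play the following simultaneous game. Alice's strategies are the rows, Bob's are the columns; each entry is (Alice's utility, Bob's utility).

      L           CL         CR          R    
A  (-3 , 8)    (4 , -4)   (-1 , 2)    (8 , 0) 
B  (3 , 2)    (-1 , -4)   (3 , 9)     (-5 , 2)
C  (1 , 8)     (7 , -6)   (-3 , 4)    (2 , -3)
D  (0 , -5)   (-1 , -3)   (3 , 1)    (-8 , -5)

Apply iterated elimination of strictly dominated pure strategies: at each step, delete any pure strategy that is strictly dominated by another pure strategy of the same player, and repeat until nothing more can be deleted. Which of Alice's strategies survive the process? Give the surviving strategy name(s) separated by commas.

Column CL is eliminated: CR beats it against every remaining row (A: 2>-4, B: 9>-4, C: 4>-6, D: 1>-3).
Column R is eliminated: CR beats it against every remaining row (A: 2>0, B: 9>2, C: 4>-3, D: 1>-5).
Alice's strategy A is strictly dominated by B (L: 3>-3, CR: 3>-1) and is removed.
For Alice, B strictly dominates C on the remaining columns (L: 3>1, CR: 3>-3); eliminate C.
For Bob, CR strictly dominates L on the remaining rows (B: 9>2, D: 1>-5); eliminate L.
Among the remaining strategies, none is strictly dominated by another pure strategy of the same player, so the elimination stops.
Surviving strategies — Alice: {B, D}; Bob: {CR}.

B, D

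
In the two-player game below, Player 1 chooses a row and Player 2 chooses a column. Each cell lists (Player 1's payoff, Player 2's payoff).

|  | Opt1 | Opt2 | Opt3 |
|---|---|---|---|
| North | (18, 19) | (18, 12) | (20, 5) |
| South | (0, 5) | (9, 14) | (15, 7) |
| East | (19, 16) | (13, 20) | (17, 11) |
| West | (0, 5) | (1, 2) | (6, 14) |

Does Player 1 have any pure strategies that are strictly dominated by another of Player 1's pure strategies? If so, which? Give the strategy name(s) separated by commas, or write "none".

Nothing dominates North: South at Opt1 (18>0); East at Opt2 (18>13); West at Opt1 (18>0).
South is strictly dominated by North (Opt1: 18>0, Opt2: 18>9, Opt3: 20>15).
East is not dominated — it holds its own against North at Opt1 (19>18); South at Opt1 (19>0); West at Opt1 (19>0).
North strictly dominates West — Opt1: 18>0, Opt2: 18>1, Opt3: 20>6.

South, West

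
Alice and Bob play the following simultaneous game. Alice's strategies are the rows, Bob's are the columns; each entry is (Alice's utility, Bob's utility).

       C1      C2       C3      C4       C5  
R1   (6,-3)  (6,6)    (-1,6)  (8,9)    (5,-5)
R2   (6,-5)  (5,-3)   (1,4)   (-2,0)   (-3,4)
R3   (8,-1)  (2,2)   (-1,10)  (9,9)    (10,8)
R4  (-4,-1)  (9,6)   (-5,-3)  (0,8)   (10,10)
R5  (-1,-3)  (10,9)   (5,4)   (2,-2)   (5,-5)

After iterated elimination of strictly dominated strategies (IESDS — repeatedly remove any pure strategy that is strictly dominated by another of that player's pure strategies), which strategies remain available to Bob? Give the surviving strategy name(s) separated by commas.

C2, C3, C4, C5

For Bob, C2 strictly dominates C1 on the remaining rows (R1: 6>-3, R2: -3>-5, R3: 2>-1, R4: 6>-1, R5: 9>-3); eliminate C1.
Row R2 is eliminated: R5 beats it against every remaining column (C2: 10>5, C3: 5>1, C4: 2>-2, C5: 5>-3).
Among the remaining strategies, none is strictly dominated by another pure strategy of the same player, so the elimination stops.
Surviving strategies — Alice: {R1, R3, R4, R5}; Bob: {C2, C3, C4, C5}.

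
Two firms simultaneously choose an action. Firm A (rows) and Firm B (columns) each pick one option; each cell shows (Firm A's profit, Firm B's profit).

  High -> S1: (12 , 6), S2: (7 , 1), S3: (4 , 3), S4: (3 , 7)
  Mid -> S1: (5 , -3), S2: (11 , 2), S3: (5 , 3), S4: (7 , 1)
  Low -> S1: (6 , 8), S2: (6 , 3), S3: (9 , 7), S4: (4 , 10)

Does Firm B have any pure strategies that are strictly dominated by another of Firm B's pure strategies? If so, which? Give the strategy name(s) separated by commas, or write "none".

S1: dominated, since S4 does at least as well everywhere (High: 7>6, Mid: 1>-3, Low: 10>8).
S3 strictly dominates S2 — High: 3>1, Mid: 3>2, Low: 7>3.
S3 is not dominated — it holds its own against S1 at Mid (3>-3); S2 at High (3>1); S4 at Mid (3>1).
Nothing dominates S4: S1 at High (7>6); S2 at High (7>1); S3 at High (7>3).

S1, S2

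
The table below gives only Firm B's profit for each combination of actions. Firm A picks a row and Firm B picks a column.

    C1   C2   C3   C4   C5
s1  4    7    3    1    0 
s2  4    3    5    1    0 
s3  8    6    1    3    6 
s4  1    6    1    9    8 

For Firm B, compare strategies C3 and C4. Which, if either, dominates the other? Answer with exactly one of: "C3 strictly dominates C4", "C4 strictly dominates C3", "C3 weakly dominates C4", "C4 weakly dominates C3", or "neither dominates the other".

Compare C3 to C4 across every action of Firm A: s1: 3>1, s2: 5>1, s3: 1<3, s4: 1<9.
C3 does better at s1, s2 but worse at s3, s4; neither strategy dominates the other.

neither dominates the other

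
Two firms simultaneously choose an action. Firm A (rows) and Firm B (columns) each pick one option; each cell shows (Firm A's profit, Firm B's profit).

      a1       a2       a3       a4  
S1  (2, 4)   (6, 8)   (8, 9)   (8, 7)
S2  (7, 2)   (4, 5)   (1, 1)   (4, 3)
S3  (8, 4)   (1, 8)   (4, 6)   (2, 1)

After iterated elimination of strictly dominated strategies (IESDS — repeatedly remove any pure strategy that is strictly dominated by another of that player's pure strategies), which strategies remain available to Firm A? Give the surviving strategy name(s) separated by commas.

S1

Firm B's strategy a1 is strictly dominated by a2 (S1: 8>4, S2: 5>2, S3: 8>4) and is removed.
Firm A's strategy S2 is strictly dominated by S1 (a2: 6>4, a3: 8>1, a4: 8>4) and is removed.
Row S3 is eliminated: S1 beats it against every remaining column (a2: 6>1, a3: 8>4, a4: 8>2).
Firm B's strategy a2 is strictly dominated by a3 (S1: 9>8) and is removed.
Firm B's strategy a4 is strictly dominated by a3 (S1: 9>7) and is removed.
Among the remaining strategies, none is strictly dominated by another pure strategy of the same player, so the elimination stops.
Surviving strategies — Firm A: {S1}; Firm B: {a3}.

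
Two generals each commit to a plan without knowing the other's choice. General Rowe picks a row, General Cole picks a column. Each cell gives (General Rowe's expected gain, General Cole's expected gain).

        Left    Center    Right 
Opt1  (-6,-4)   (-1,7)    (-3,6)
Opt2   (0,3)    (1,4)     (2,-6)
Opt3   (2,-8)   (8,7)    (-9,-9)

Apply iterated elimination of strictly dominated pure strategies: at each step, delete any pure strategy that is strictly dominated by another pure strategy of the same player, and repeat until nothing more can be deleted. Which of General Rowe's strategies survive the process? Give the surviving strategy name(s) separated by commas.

For General Rowe, Opt2 strictly dominates Opt1 on the remaining columns (Left: 0>-6, Center: 1>-1, Right: 2>-3); eliminate Opt1.
Column Left is eliminated: Center beats it against every remaining row (Opt2: 4>3, Opt3: 7>-8).
For General Cole, Center strictly dominates Right on the remaining rows (Opt2: 4>-6, Opt3: 7>-9); eliminate Right.
Row Opt2 is eliminated: Opt3 beats it against every remaining column (Center: 8>1).
Among the remaining strategies, none is strictly dominated by another pure strategy of the same player, so the elimination stops.
Surviving strategies — General Rowe: {Opt3}; General Cole: {Center}.

Opt3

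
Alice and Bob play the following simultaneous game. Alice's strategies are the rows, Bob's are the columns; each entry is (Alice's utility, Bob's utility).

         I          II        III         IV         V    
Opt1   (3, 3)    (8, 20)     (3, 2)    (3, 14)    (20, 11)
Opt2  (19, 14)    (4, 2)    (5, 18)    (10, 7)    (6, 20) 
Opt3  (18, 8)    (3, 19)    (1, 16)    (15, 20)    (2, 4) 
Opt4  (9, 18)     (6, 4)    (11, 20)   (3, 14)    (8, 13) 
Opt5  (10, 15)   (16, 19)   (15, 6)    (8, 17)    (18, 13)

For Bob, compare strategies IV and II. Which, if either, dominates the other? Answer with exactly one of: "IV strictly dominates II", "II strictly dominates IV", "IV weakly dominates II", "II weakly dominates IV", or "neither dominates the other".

IV's payoffs vs II's, by Alice's action — Opt1: 14<20, Opt2: 7>2, Opt3: 20>19, Opt4: 14>4, Opt5: 17<19.
IV does better at Opt2, Opt3, Opt4 but worse at Opt1, Opt5; neither strategy dominates the other.

neither dominates the other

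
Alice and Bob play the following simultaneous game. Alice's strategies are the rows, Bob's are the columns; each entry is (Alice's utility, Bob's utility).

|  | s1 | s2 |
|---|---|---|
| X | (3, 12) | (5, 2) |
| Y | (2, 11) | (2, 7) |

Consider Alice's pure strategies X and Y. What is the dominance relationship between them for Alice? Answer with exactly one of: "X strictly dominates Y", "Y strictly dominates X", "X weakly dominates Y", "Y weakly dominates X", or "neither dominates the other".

X strictly dominates Y

X's payoffs vs Y's, by Bob's action — s1: 3>2, s2: 5>2.
X gives a strictly higher payoff against each opponent action, so X strictly dominates Y.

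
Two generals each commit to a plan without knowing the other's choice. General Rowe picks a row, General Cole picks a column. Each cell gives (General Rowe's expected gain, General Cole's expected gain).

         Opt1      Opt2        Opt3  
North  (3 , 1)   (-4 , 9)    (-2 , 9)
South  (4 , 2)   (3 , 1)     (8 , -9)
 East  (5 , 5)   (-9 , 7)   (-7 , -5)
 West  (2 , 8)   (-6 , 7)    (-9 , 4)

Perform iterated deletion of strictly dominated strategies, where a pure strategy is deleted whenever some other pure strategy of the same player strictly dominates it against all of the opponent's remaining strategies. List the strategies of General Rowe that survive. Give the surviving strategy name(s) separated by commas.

South, East

General Rowe's strategy North is strictly dominated by South (Opt1: 4>3, Opt2: 3>-4, Opt3: 8>-2) and is removed.
For General Rowe, South strictly dominates West on the remaining columns (Opt1: 4>2, Opt2: 3>-6, Opt3: 8>-9); eliminate West.
For General Cole, Opt1 strictly dominates Opt3 on the remaining rows (South: 2>-9, East: 5>-5); eliminate Opt3.
Among the remaining strategies, none is strictly dominated by another pure strategy of the same player, so the elimination stops.
Surviving strategies — General Rowe: {South, East}; General Cole: {Opt1, Opt2}.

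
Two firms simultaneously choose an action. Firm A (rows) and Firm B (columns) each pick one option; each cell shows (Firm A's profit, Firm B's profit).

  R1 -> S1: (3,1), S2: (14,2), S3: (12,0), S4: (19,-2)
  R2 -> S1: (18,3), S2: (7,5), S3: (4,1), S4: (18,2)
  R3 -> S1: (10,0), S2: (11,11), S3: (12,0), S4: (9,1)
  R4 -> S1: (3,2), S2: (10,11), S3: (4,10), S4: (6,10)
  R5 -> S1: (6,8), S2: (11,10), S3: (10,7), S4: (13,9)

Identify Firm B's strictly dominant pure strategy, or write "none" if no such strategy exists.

S2 vs S1: R1: 2>1, R2: 5>3, R3: 11>0, R4: 11>2, R5: 10>8.
S2 vs S3: R1: 2>0, R2: 5>1, R3: 11>0, R4: 11>10, R5: 10>7.
S2 vs S4: R1: 2>-2, R2: 5>2, R3: 11>1, R4: 11>10, R5: 10>9.
S2 strictly beats every other strategy against every opponent action, so it is strictly dominant.

S2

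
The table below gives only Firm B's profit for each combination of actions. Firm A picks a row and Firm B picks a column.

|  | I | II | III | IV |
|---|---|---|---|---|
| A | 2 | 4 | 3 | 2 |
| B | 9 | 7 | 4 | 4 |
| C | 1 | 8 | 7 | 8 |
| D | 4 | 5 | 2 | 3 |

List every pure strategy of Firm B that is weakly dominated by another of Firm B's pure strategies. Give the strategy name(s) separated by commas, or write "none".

III, IV

I is not dominated — it holds its own against II at B (9>7); III at B (9>4); IV at B (9>4).
Nothing dominates II: I at A (4>2); III at A (4>3); IV at A (4>2).
III: dominated, since II does at least as well everywhere (A: 4>3, B: 7>4, C: 8>7, D: 5>2).
II weakly dominates IV — A: 4>2, B: 7>4, C: 8=8, D: 5>3.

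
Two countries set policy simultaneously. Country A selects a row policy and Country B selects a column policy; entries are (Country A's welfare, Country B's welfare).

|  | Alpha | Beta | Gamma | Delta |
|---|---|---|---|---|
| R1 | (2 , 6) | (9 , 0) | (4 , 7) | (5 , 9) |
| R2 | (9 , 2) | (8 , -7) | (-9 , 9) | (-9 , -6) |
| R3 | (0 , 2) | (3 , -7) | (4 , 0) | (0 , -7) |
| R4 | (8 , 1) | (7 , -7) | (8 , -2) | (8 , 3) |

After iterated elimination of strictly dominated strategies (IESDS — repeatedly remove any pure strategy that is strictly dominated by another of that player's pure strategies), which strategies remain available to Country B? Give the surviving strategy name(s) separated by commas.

Row R3 is eliminated: R4 beats it against every remaining column (Alpha: 8>0, Beta: 7>3, Gamma: 8>4, Delta: 8>0).
Column Beta is eliminated: Alpha beats it against every remaining row (R1: 6>0, R2: 2>-7, R4: 1>-7).
For Country A, R4 strictly dominates R1 on the remaining columns (Alpha: 8>2, Gamma: 8>4, Delta: 8>5); eliminate R1.
Among the remaining strategies, none is strictly dominated by another pure strategy of the same player, so the elimination stops.
Surviving strategies — Country A: {R2, R4}; Country B: {Alpha, Gamma, Delta}.

Alpha, Gamma, Delta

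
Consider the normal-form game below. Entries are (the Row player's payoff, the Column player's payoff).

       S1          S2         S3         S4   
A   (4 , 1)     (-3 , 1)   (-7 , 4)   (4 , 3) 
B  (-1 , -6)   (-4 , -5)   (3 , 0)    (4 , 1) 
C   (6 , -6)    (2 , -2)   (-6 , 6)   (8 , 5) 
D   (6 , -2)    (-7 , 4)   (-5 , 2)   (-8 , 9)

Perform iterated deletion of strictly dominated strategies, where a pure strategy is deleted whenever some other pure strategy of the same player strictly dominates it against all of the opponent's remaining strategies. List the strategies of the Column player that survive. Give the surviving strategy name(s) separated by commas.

For the Row player, C strictly dominates A on the remaining columns (S1: 6>4, S2: 2>-3, S3: -6>-7, S4: 8>4); eliminate A.
Column S1 is eliminated: S2 beats it against every remaining row (B: -5>-6, C: -2>-6, D: 4>-2).
For the Row player, B strictly dominates D on the remaining columns (S2: -4>-7, S3: 3>-5, S4: 4>-8); eliminate D.
For the Column player, S3 strictly dominates S2 on the remaining rows (B: 0>-5, C: 6>-2); eliminate S2.
Among the remaining strategies, none is strictly dominated by another pure strategy of the same player, so the elimination stops.
Surviving strategies — the Row player: {B, C}; the Column player: {S3, S4}.

S3, S4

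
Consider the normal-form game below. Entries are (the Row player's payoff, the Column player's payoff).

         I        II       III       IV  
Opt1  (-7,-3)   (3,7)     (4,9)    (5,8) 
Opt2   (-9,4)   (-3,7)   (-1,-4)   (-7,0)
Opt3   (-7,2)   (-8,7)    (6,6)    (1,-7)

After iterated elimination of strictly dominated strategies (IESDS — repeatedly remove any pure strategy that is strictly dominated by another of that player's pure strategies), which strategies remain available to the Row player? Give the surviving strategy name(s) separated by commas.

Opt1, Opt3

Row Opt2 is eliminated: Opt1 beats it against every remaining column (I: -7>-9, II: 3>-3, III: 4>-1, IV: 5>-7).
For the Column player, II strictly dominates I on the remaining rows (Opt1: 7>-3, Opt3: 7>2); eliminate I.
For the Column player, III strictly dominates IV on the remaining rows (Opt1: 9>8, Opt3: 6>-7); eliminate IV.
Among the remaining strategies, none is strictly dominated by another pure strategy of the same player, so the elimination stops.
Surviving strategies — the Row player: {Opt1, Opt3}; the Column player: {II, III}.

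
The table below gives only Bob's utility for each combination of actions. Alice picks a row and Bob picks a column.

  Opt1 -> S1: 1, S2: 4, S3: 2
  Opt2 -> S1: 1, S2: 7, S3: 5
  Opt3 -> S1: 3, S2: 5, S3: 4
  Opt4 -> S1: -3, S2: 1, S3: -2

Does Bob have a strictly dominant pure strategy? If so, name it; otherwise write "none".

S2 vs S1: Opt1: 4>1, Opt2: 7>1, Opt3: 5>3, Opt4: 1>-3.
S2 vs S3: Opt1: 4>2, Opt2: 7>5, Opt3: 5>4, Opt4: 1>-2.
S2 strictly beats every other strategy against every opponent action, so it is strictly dominant.

S2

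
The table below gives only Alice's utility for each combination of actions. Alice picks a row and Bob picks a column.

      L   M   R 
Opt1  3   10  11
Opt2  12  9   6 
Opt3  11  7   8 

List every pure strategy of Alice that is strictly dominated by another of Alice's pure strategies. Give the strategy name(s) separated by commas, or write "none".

Nothing dominates Opt1: Opt2 at M (10>9); Opt3 at M (10>7).
Opt2 is not dominated — it holds its own against Opt1 at L (12>3); Opt3 at L (12>11).
Opt3: no other strategy beats it everywhere (Opt1 at L (11>3); Opt2 at R (8>6)).

none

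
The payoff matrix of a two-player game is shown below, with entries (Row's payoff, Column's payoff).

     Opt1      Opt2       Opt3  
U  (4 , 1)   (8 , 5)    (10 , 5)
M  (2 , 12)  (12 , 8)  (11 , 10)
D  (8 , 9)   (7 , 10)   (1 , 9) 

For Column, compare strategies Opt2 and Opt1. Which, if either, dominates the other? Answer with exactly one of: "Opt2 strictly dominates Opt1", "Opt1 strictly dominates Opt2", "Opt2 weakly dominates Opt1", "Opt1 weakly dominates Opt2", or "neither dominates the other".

Opt2's payoffs vs Opt1's, by Row's action — U: 5>1, M: 8<12, D: 10>9.
Opt2 does better at U, D but worse at M; neither strategy dominates the other.

neither dominates the other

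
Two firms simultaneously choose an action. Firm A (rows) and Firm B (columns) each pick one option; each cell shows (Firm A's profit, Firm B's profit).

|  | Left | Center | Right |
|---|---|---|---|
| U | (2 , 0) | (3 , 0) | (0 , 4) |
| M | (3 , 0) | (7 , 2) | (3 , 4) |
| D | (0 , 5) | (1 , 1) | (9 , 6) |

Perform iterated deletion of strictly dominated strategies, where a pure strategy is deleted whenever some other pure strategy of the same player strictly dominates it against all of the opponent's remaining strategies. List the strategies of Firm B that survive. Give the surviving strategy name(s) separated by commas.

Right

Row U is eliminated: M beats it against every remaining column (Left: 3>2, Center: 7>3, Right: 3>0).
Column Left is eliminated: Right beats it against every remaining row (M: 4>0, D: 6>5).
For Firm B, Right strictly dominates Center on the remaining rows (M: 4>2, D: 6>1); eliminate Center.
Row M is eliminated: D beats it against every remaining column (Right: 9>3).
Among the remaining strategies, none is strictly dominated by another pure strategy of the same player, so the elimination stops.
Surviving strategies — Firm A: {D}; Firm B: {Right}.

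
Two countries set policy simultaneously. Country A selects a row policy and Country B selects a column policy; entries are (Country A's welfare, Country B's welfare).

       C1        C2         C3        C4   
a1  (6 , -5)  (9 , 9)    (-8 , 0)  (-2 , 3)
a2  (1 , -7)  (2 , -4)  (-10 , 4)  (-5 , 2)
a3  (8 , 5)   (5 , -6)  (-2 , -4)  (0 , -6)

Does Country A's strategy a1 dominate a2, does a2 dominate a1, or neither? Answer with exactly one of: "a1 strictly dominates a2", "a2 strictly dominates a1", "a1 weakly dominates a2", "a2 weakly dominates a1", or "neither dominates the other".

a1 strictly dominates a2

a1's payoffs vs a2's, by Country B's action — C1: 6>1, C2: 9>2, C3: -8>-10, C4: -2>-5.
Every comparison favours a1, so a1 strictly dominates a2.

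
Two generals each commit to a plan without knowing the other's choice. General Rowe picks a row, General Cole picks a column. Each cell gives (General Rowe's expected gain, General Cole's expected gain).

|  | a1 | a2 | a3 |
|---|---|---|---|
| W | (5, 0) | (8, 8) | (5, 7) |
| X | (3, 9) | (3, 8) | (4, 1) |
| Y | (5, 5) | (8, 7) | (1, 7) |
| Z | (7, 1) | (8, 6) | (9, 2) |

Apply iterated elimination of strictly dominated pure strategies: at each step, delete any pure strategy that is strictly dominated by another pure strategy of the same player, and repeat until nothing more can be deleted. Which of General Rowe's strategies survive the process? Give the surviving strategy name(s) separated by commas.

W, Y, Z

Row X is eliminated: W beats it against every remaining column (a1: 5>3, a2: 8>3, a3: 5>4).
Column a1 is eliminated: a2 beats it against every remaining row (W: 8>0, Y: 7>5, Z: 6>1).
Among the remaining strategies, none is strictly dominated by another pure strategy of the same player, so the elimination stops.
Surviving strategies — General Rowe: {W, Y, Z}; General Cole: {a2, a3}.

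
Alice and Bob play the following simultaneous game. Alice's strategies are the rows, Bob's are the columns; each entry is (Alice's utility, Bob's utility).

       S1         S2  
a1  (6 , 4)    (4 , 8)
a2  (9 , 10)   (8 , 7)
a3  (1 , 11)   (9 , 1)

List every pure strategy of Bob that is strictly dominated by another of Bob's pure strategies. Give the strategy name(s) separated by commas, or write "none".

S1 is not dominated — it holds its own against S2 at a2 (10>7).
Nothing dominates S2: S1 at a1 (8>4).

none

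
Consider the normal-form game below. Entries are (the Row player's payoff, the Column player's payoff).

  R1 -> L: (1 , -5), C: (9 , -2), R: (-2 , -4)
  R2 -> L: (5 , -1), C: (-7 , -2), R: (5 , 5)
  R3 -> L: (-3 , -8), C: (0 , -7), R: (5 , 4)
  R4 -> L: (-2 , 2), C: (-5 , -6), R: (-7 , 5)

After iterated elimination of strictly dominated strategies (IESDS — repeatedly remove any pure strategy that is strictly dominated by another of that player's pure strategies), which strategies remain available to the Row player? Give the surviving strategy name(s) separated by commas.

R1, R2, R3

For the Row player, R1 strictly dominates R4 on the remaining columns (L: 1>-2, C: 9>-5, R: -2>-7); eliminate R4.
The Column player's strategy L is strictly dominated by R (R1: -4>-5, R2: 5>-1, R3: 4>-8) and is removed.
Among the remaining strategies, none is strictly dominated by another pure strategy of the same player, so the elimination stops.
Surviving strategies — the Row player: {R1, R2, R3}; the Column player: {C, R}.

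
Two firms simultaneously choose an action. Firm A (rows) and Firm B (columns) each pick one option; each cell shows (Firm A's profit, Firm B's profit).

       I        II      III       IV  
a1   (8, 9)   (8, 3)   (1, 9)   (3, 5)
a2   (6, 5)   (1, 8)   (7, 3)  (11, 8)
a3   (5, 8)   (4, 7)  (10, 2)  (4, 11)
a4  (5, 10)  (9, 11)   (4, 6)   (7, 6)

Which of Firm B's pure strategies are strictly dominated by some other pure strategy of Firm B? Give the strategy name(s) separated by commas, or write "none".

I: no other strategy beats it everywhere (II at a1 (9>3); III at a1 (9=9); IV at a1 (9>5)).
II: no other strategy beats it everywhere (I at a2 (8>5); III at a2 (8>3); IV at a2 (8=8)).
Nothing dominates III: I at a1 (9=9); II at a1 (9>3); IV at a1 (9>5).
IV is not dominated — it holds its own against I at a2 (8>5); II at a1 (5>3); III at a2 (8>3).

none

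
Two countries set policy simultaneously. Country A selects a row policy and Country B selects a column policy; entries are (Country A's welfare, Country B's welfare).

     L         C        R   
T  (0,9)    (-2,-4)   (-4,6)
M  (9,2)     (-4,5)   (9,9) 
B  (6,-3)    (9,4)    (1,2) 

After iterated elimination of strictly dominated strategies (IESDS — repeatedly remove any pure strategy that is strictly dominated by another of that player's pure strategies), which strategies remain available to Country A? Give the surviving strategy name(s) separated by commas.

M, B

Country A's strategy T is strictly dominated by B (L: 6>0, C: 9>-2, R: 1>-4) and is removed.
Country B's strategy L is strictly dominated by C (M: 5>2, B: 4>-3) and is removed.
Among the remaining strategies, none is strictly dominated by another pure strategy of the same player, so the elimination stops.
Surviving strategies — Country A: {M, B}; Country B: {C, R}.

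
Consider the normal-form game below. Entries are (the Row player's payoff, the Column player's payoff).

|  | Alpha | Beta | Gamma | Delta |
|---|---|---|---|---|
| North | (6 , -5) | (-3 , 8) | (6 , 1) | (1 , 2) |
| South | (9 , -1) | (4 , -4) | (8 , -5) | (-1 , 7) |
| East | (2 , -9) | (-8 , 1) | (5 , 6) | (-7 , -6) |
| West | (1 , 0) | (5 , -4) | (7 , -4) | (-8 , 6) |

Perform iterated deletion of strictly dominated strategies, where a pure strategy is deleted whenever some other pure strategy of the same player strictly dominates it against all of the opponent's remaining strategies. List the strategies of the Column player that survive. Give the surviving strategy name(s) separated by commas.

Beta, Delta

Row East is eliminated: North beats it against every remaining column (Alpha: 6>2, Beta: -3>-8, Gamma: 6>5, Delta: 1>-7).
For the Column player, Delta strictly dominates Alpha on the remaining rows (North: 2>-5, South: 7>-1, West: 6>0); eliminate Alpha.
Column Gamma is eliminated: Delta beats it against every remaining row (North: 2>1, South: 7>-5, West: 6>-4).
Among the remaining strategies, none is strictly dominated by another pure strategy of the same player, so the elimination stops.
Surviving strategies — the Row player: {North, South, West}; the Column player: {Beta, Delta}.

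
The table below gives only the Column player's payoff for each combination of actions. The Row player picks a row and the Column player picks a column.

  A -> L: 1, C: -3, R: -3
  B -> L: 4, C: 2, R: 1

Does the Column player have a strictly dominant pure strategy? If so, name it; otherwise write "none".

L vs C: A: 1>-3, B: 4>2.
L vs R: A: 1>-3, B: 4>1.
L strictly beats every other strategy against every opponent action, so it is strictly dominant.

L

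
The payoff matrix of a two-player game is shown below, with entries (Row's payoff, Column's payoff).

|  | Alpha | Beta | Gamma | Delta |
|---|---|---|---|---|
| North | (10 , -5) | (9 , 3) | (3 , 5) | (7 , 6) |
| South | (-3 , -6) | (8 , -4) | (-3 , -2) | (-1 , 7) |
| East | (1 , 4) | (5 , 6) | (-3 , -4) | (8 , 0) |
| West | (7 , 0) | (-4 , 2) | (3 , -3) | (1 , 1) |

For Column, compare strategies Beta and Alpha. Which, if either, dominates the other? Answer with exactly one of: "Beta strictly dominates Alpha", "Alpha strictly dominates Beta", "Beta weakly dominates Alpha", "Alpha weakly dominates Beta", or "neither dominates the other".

Beta's payoffs vs Alpha's, by Row's action — North: 3>-5, South: -4>-6, East: 6>4, West: 2>0.
Beta gives a strictly higher payoff against each opponent action, so Beta strictly dominates Alpha.

Beta strictly dominates Alpha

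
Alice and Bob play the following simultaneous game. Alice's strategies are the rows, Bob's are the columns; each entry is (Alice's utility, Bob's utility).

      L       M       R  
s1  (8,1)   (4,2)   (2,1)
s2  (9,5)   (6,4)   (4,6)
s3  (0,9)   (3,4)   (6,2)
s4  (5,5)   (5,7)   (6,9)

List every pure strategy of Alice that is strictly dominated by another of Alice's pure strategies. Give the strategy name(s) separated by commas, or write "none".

s1

s2 strictly dominates s1 — L: 9>8, M: 6>4, R: 4>2.
s2: no other strategy beats it everywhere (s1 at L (9>8); s3 at L (9>0); s4 at L (9>5)).
s3: no other strategy beats it everywhere (s1 at R (6>2); s2 at R (6>4); s4 at R (6=6)).
s4 is not dominated — it holds its own against s1 at M (5>4); s2 at R (6>4); s3 at L (5>0).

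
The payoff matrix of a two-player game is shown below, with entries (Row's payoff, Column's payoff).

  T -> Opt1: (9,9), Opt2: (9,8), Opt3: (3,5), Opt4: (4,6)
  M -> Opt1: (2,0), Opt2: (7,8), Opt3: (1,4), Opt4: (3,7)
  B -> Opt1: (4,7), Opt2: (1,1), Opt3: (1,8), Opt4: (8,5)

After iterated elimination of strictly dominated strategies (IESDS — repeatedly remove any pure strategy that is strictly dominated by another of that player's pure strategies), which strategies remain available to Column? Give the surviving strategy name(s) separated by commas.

Row M is eliminated: T beats it against every remaining column (Opt1: 9>2, Opt2: 9>7, Opt3: 3>1, Opt4: 4>3).
Column's strategy Opt2 is strictly dominated by Opt1 (T: 9>8, B: 7>1) and is removed.
Column's strategy Opt4 is strictly dominated by Opt1 (T: 9>6, B: 7>5) and is removed.
Row's strategy B is strictly dominated by T (Opt1: 9>4, Opt3: 3>1) and is removed.
Column Opt3 is eliminated: Opt1 beats it against every remaining row (T: 9>5).
Among the remaining strategies, none is strictly dominated by another pure strategy of the same player, so the elimination stops.
Surviving strategies — Row: {T}; Column: {Opt1}.

Opt1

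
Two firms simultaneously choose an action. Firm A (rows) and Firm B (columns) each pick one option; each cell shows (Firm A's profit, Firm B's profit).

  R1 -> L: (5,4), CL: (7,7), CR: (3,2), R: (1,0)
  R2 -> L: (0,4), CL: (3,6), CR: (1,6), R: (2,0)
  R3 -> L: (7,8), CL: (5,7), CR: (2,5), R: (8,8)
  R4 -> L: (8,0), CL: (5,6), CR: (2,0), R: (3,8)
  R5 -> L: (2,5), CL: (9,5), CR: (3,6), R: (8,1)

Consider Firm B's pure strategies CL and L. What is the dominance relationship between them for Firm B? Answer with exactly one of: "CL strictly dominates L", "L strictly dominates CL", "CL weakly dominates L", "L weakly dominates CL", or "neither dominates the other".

CL's payoffs vs L's, by Firm A's action — R1: 7>4, R2: 6>4, R3: 7<8, R4: 6>0, R5: 5=5.
CL does better at R1, R2, R4 but worse at R3; neither strategy dominates the other.

neither dominates the other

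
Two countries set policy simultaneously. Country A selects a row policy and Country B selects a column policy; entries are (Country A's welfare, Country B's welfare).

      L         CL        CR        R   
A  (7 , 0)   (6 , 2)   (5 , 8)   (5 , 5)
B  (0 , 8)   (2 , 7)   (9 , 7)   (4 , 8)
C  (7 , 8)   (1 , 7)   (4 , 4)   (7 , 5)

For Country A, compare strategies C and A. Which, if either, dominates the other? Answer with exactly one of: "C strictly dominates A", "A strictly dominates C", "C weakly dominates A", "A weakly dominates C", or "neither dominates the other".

C's payoffs vs A's, by Country B's action — L: 7=7, CL: 1<6, CR: 4<5, R: 7>5.
C does better at R but worse at CL, CR; neither strategy dominates the other.

neither dominates the other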